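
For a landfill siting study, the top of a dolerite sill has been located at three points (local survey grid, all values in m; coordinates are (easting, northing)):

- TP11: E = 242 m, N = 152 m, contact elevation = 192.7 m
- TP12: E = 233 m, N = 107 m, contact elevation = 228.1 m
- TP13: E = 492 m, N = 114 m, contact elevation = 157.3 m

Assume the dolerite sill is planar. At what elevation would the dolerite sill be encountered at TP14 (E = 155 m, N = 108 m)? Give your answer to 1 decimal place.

247.1 m

Let the plane be z = a·E + b·N + c.
TP12−TP11: −9a − 45b = 35.4;  TP13−TP11: 250a − 38b = −35.4.
Solving gives a = −0.25347, b = −0.73597.
Then c = 192.7 − a·242 − b·152 = 365.91.
At (155, 108): z = −39.3 − 79.5 + 365.91 = 247.1 m.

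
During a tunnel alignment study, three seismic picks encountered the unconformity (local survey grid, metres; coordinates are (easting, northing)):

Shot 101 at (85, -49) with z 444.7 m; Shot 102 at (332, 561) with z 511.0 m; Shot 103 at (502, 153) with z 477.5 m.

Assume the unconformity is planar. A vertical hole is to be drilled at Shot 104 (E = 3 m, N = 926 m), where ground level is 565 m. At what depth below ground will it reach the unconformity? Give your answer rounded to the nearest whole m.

Two edge vectors: Shot 101→Shot 102 = (247, 610, 66.3), Shot 101→Shot 103 = (417, 202, 32.8).
Normal n = (Shot 101→Shot 102) × (Shot 101→Shot 103) = (6615.4, 19545.5, -204476).
So ∂z/∂E = −n_x/n_z = 0.03235 and ∂z/∂N = −n_y/n_z = 0.09559.
Intercept c from Shot 101: 444.7 − 2.75 + 4.68 = 446.63.
At (3, 926): z_contact = 0.1 + 88.5 + 446.63 = 535.2 m.
Depth below ground = 565 − 535.2 = 30 m.

30 m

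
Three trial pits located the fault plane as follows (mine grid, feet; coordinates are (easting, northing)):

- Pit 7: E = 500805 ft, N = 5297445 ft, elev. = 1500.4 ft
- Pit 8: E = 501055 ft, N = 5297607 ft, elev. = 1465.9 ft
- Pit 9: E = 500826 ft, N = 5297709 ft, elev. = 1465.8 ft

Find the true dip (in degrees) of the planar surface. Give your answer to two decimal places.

7.88°

Let the plane be z = a·E + b·N + c.
Pit 8−Pit 7: 250a + 162b = −34.5;  Pit 9−Pit 7: 21a + 264b = −34.6.
Solving gives a = −0.05596, b = −0.12661.
Gradient magnitude |∇z| = √(a² + b²) = √(0.00313 + 0.01603) = 0.13842.
True dip = arctan(0.13842) = 7.88°, dipping toward NNE (azimuth ≈ 024°).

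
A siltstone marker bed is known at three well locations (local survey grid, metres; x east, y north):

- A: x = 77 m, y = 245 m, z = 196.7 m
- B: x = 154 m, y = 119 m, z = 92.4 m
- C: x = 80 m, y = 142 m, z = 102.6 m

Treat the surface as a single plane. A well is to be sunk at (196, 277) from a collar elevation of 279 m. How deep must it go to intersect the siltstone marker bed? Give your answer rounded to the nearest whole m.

Two edge vectors: A→B = (77, -126, -104.3), A→C = (3, -103, -94.1).
Normal n = (A→B) × (A→C) = (1113.7, 6932.8, -7553).
So ∂z/∂x = −n_x/n_z = 0.14745 and ∂z/∂y = −n_y/n_z = 0.91789.
Intercept c from A: 196.7 − 11.35 − 224.88 = −39.54.
At (196, 277): z_contact = 28.9 + 254.3 − 39.54 = 243.6 m.
Depth below ground = 279 − 243.6 = 35 m.

35 m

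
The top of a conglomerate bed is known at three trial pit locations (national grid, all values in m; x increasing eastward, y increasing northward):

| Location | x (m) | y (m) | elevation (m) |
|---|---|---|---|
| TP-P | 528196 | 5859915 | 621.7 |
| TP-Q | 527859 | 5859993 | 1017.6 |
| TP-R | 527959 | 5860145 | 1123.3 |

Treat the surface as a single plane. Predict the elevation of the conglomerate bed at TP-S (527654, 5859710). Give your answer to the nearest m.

Let the plane be z = a·x + b·y + c.
TP-Q−TP-P: −337a + 78b = 395.9;  TP-R−TP-P: −237a + 230b = 501.6.
Solving gives a = −0.87984888, b = 1.27424268.
Then c = 621.7 − a·528196 − b·5859915 = −7001599.44.
At (527654, 5859710): z = −464255.8 + 7466692.6 − 7001599.44 = 837.4 m.

837 m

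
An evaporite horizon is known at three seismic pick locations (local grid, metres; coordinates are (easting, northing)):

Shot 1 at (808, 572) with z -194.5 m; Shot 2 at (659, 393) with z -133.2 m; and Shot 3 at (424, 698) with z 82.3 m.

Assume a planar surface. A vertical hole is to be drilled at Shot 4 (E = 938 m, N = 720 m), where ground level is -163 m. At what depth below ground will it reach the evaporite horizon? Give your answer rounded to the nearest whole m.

87 m

Let the plane be z = a·E + b·N + c.
Shot 2−Shot 1: −149a − 179b = 61.3;  Shot 3−Shot 1: −384a + 126b = 276.8.
Solving gives a = −0.65445, b = 0.20231.
Then c = -194.5 − a·808 − b·572 = 218.58.
At (938, 720): z_contact = −613.9 + 145.7 + 218.58 = -249.6 m.
Depth below ground = -163 − (-249.6) = 87 m.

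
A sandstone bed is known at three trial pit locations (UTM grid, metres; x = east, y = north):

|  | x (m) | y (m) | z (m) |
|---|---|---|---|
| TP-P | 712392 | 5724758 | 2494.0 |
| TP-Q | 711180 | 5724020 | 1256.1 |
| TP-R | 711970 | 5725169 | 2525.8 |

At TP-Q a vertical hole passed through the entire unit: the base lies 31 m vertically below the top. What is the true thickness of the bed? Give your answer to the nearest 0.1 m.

22.9 m

Two edge vectors: TP-P→TP-Q = (-1212, -738, -1237.9), TP-P→TP-R = (-422, 411, 31.8).
Normal n = (TP-P→TP-Q) × (TP-P→TP-R) = (485308.5, 560935.4, -809568).
So ∂z/∂x = −n_x/n_z = 0.59947 and ∂z/∂y = −n_y/n_z = 0.69288.
|∇z| = √(a²+b²) = 0.91621, so dip δ = arctan(0.91621) = 42.50°.
True thickness = vertical thickness × cos δ = 31 × cos 42.50° = 22.9 m.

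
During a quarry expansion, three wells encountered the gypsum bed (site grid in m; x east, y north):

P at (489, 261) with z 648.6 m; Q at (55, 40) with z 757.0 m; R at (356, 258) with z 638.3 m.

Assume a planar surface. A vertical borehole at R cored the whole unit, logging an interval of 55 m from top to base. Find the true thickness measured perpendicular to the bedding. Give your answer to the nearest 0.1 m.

45.5 m

Two edge vectors: P→Q = (-434, -221, 108.4), P→R = (-133, -3, -10.3).
Normal n = (P→Q) × (P→R) = (2601.5, -18887.4, -28091).
So ∂z/∂x = −n_x/n_z = 0.09261 and ∂z/∂y = −n_y/n_z = −0.67236.
|∇z| = √(a²+b²) = 0.67871, so dip δ = arctan(0.67871) = 34.17°.
True thickness = vertical thickness × cos δ = 55 × cos 34.17° = 45.5 m.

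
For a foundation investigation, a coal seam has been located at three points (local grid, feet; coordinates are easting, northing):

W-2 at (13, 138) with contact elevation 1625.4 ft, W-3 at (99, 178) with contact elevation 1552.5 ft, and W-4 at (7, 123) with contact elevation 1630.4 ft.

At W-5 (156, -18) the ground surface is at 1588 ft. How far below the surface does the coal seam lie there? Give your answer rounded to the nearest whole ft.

85 ft

Two edge vectors: W-2→W-3 = (86, 40, -72.9), W-2→W-4 = (-6, -15, 5).
Normal n = (W-2→W-3) × (W-2→W-4) = (-893.5, 7.4, -1050).
So ∂z/∂easting = −n_x/n_z = −0.85095 and ∂z/∂northing = −n_y/n_z = 0.00705.
Intercept c from W-2: 1625.4 + 11.06 − 0.97 = 1635.49.
At (156, -18): z_contact = −132.7 − 0.1 + 1635.49 = 1502.6 ft.
Depth below ground = 1588 − 1502.6 = 85 ft.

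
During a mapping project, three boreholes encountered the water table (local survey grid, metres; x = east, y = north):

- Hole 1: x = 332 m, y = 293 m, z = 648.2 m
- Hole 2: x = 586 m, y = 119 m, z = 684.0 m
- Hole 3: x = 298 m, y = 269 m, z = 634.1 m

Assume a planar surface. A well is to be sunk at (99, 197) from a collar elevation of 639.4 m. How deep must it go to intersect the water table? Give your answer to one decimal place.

Two edge vectors: Hole 1→Hole 2 = (254, -174, 35.8), Hole 1→Hole 3 = (-34, -24, -14.1).
Normal n = (Hole 1→Hole 2) × (Hole 1→Hole 3) = (3312.6, 2364.2, -12012).
So ∂z/∂x = −n_x/n_z = 0.27577 and ∂z/∂y = −n_y/n_z = 0.19682.
Intercept c from Hole 1: 648.2 − 91.56 − 57.67 = 498.97.
At (99, 197): z_contact = 27.30 + 38.77 + 498.97 = 565.05 m.
Depth below ground = 639.4 − 565.05 = 74.4 m.

74.4 m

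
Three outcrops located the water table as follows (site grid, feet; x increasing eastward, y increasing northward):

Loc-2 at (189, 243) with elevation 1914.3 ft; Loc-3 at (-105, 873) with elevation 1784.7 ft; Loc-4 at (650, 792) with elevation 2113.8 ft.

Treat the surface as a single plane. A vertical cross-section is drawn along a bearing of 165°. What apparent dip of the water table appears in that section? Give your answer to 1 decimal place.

Two edge vectors: Loc-2→Loc-3 = (-294, 630, -129.6), Loc-2→Loc-4 = (461, 549, 199.5).
Normal n = (Loc-2→Loc-3) × (Loc-2→Loc-4) = (196835.4, -1092.6, -451836).
So ∂z/∂x = −n_x/n_z = 0.43563 and ∂z/∂y = −n_y/n_z = −0.00242.
Unit vector along 165° is (sin 165°, cos 165°) = (0.2588, -0.9659).
Slope in that direction = a·(0.2588) + b·(-0.9659) = 0.11509.
Apparent dip = arctan|0.11509| = 6.6° (true dip is 23.5°, so apparent ≤ true as expected).

6.6°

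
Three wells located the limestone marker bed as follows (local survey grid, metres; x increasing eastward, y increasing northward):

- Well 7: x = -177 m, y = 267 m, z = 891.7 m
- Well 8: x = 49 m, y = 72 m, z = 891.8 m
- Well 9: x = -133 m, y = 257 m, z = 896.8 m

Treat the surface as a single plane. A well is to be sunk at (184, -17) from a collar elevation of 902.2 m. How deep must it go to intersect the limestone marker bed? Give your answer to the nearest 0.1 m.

Two edge vectors: Well 7→Well 8 = (226, -195, 0.1), Well 7→Well 9 = (44, -10, 5.1).
Normal n = (Well 7→Well 8) × (Well 7→Well 9) = (-993.5, -1148.2, 6320).
So ∂z/∂x = −n_x/n_z = 0.15720 and ∂z/∂y = −n_y/n_z = 0.18168.
Intercept c from Well 7: 891.7 + 27.82 − 48.51 = 871.02.
At (184, -17): z_contact = 28.92 − 3.09 + 871.02 = 896.85 m.
Depth below ground = 902.2 − 896.85 = 5.3 m.

5.3 m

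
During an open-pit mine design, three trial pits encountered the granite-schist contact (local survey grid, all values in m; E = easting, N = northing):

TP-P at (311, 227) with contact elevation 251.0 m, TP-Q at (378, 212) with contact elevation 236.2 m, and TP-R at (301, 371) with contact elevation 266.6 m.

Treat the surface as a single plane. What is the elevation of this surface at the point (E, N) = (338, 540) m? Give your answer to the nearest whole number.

275 m

Let the plane be z = a·E + b·N + c.
TP-Q−TP-P: 67a − 15b = −14.8;  TP-R−TP-P: −10a + 144b = 15.6.
Solving gives a = −0.19975, b = 0.09446.
Then c = 251 − a·311 − b·227 = 291.68.
At (338, 540): z = −67.5 + 51.0 + 291.68 = 275.2 m.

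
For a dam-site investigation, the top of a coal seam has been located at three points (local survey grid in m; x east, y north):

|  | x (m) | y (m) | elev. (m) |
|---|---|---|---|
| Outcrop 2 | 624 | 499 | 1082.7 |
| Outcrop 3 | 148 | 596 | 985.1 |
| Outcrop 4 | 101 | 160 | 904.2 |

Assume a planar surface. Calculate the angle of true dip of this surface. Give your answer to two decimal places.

Two edge vectors: Outcrop 2→Outcrop 3 = (-476, 97, -97.6), Outcrop 2→Outcrop 4 = (-523, -339, -178.5).
Normal n = (Outcrop 2→Outcrop 3) × (Outcrop 2→Outcrop 4) = (-50400.9, -33921.2, 212095).
So ∂z/∂x = −n_x/n_z = 0.23763 and ∂z/∂y = −n_y/n_z = 0.15993.
Gradient magnitude |∇z| = √(a² + b²) = √(0.05647 + 0.02558) = 0.28644.
True dip = arctan(0.28644) = 15.98°, dipping toward SW (azimuth ≈ 236°).

15.98°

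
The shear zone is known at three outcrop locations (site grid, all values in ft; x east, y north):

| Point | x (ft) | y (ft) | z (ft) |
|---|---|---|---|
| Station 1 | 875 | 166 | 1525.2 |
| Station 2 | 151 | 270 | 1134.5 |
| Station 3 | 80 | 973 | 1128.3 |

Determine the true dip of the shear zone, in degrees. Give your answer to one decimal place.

28.7°

Let the plane be z = a·x + b·y + c.
Station 2−Station 1: −724a + 104b = −390.7;  Station 3−Station 1: −795a + 807b = −396.9.
Solving gives a = 0.54630, b = 0.04635.
Gradient magnitude |∇z| = √(a² + b²) = √(0.29844 + 0.00215) = 0.54826.
True dip = arctan(0.54826) = 28.7°, dipping toward W (azimuth ≈ 265°).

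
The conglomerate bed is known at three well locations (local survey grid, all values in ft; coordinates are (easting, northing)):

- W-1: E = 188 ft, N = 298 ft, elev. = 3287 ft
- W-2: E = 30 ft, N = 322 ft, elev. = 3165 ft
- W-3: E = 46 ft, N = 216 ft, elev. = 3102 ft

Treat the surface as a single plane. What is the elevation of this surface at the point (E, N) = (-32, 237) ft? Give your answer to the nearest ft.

3048 ft

Two edge vectors: W-1→W-2 = (-158, 24, -122), W-1→W-3 = (-142, -82, -185).
Normal n = (W-1→W-2) × (W-1→W-3) = (-14444, -11906, 16364).
So ∂z/∂E = −n_x/n_z = 0.88267 and ∂z/∂N = −n_y/n_z = 0.72757.
Intercept c from W-1: 3287 − 165.94 − 216.82 = 2904.24.
At (-32, 237): z = −28.2 + 172.4 + 2904.24 = 3048.4 ft.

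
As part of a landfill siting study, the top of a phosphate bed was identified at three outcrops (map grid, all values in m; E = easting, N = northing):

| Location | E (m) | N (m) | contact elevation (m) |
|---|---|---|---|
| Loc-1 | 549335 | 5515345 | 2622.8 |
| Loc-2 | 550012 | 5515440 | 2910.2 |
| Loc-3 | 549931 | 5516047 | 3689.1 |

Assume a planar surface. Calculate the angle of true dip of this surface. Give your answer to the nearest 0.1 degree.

Let the plane be z = a·E + b·N + c.
Loc-2−Loc-1: 677a + 95b = 287.4;  Loc-3−Loc-1: 596a + 702b = 1066.3.
Solving gives a = 0.23996, b = 1.31522.
Gradient magnitude |∇z| = √(a² + b²) = √(0.05758 + 1.72980) = 1.33693.
True dip = arctan(1.33693) = 53.2°, dipping toward S (azimuth ≈ 190°).

53.2°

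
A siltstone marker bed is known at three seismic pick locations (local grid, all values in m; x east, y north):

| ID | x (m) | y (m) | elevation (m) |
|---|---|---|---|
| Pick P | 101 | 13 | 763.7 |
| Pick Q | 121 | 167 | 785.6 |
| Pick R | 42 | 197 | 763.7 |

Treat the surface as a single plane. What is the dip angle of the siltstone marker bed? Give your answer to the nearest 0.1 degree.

18.3°

Let the plane be z = a·x + b·y + c.
Pick Q−Pick P: 20a + 154b = 21.9;  Pick R−Pick P: −59a + 184b = 0.
Solving gives a = 0.31565, b = 0.10121.
Gradient magnitude |∇z| = √(a² + b²) = √(0.09964 + 0.01024) = 0.33148.
True dip = arctan(0.33148) = 18.3°, dipping toward WSW (azimuth ≈ 252°).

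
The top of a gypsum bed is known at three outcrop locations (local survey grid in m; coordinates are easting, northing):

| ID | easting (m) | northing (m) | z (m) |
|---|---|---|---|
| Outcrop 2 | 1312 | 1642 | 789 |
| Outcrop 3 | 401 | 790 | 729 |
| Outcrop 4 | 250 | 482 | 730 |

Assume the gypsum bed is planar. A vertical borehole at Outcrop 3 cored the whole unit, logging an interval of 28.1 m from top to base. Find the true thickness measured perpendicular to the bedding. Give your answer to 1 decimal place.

27.8 m

Let the plane be z = a·easting + b·northing + c.
Outcrop 3−Outcrop 2: −911a − 852b = −60;  Outcrop 4−Outcrop 2: −1062a − 1160b = −59.
Solving gives a = 0.12724, b = −0.06563.
|∇z| = √(a²+b²) = 0.14317, so dip δ = arctan(0.14317) = 8.15°.
True thickness = vertical thickness × cos δ = 28.1 × cos 8.15° = 27.8 m.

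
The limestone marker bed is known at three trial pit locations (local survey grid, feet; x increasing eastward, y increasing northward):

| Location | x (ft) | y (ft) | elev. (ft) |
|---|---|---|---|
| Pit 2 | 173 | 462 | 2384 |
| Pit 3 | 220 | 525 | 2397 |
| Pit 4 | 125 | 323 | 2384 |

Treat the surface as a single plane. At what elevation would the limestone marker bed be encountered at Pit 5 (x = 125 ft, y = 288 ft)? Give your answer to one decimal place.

Let the plane be z = a·x + b·y + c.
Pit 3−Pit 2: 47a + 63b = 13;  Pit 4−Pit 2: −48a − 139b = 0.
Solving gives a = 0.51496, b = −0.17783.
Then c = 2384 − a·173 − b·462 = 2377.07.
At (125, 288): z = 64.4 − 51.2 + 2377.07 = 2390.2 ft.

2390.2 ft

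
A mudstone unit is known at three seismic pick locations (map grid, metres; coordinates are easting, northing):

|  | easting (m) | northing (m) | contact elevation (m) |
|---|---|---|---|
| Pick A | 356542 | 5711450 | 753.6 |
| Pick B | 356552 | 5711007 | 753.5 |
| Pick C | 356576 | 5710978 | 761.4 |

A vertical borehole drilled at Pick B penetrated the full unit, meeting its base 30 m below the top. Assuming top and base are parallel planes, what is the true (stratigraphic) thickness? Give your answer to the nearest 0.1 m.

28.4 m

Let the plane be z = a·easting + b·northing + c.
Pick B−Pick A: 10a − 443b = −0.1;  Pick C−Pick A: 34a − 472b = 7.8.
Solving gives a = 0.33868, b = 0.00787.
|∇z| = √(a²+b²) = 0.33877, so dip δ = arctan(0.33877) = 18.71°.
True thickness = vertical thickness × cos δ = 30 × cos 18.71° = 28.4 m.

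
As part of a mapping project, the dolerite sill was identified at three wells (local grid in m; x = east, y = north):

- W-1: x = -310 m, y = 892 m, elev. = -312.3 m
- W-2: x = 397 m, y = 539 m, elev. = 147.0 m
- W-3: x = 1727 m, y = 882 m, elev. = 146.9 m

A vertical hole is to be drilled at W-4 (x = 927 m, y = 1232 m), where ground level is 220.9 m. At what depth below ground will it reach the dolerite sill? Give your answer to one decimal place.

Two edge vectors: W-1→W-2 = (707, -353, 459.3), W-1→W-3 = (2037, -10, 459.2).
Normal n = (W-1→W-2) × (W-1→W-3) = (-157504.6, 610939.7, 711991).
So ∂z/∂x = −n_x/n_z = 0.221217 and ∂z/∂y = −n_y/n_z = −0.858072.
Intercept c from W-1: -312.3 + 68.58 + 765.40 = 521.68.
At (927, 1232): z_contact = 205.07 − 1057.14 + 521.68 = -330.40 m.
Depth below ground = 220.9 − (-330.40) = 551.3 m.

551.3 m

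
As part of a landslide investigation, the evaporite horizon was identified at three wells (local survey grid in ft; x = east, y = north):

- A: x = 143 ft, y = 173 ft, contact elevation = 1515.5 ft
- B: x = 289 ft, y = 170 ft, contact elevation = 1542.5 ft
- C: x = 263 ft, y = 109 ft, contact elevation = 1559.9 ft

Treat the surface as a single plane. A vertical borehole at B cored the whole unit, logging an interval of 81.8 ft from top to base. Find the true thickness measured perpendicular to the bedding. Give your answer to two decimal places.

75.89 ft

Two edge vectors: A→B = (146, -3, 27), A→C = (120, -64, 44.4).
Normal n = (A→B) × (A→C) = (1594.8, -3242.4, -8984).
So ∂z/∂x = −n_x/n_z = 0.17752 and ∂z/∂y = −n_y/n_z = −0.36091.
|∇z| = √(a²+b²) = 0.40220, so dip δ = arctan(0.40220) = 21.91°.
True thickness = vertical thickness × cos δ = 81.8 × cos 21.91° = 75.89 ft.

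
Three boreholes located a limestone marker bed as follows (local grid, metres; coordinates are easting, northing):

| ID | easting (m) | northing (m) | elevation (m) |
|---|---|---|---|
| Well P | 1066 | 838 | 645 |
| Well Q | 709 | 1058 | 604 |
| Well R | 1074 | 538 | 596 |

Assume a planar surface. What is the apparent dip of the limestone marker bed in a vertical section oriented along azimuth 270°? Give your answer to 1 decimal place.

Let the plane be z = a·easting + b·northing + c.
Well Q−Well P: −357a + 220b = −41;  Well R−Well P: 8a − 300b = −49.
Solving gives a = 0.21910, b = 0.16918.
Unit vector along 270° is (sin 270°, cos 270°) = (-1.0000, -0.0000).
Slope in that direction = a·(-1.0000) + b·(-0.0000) = −0.21910.
Apparent dip = arctan|0.21910| = 12.4° (true dip is 15.5°, so apparent ≤ true as expected).

12.4°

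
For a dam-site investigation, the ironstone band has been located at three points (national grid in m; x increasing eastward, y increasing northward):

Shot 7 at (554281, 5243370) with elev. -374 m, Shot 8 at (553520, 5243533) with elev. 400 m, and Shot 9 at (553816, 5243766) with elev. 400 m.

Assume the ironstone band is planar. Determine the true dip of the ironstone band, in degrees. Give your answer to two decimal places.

Two edge vectors: Shot 7→Shot 8 = (-761, 163, 774), Shot 7→Shot 9 = (-465, 396, 774).
Normal n = (Shot 7→Shot 8) × (Shot 7→Shot 9) = (-180342, 229104, -225561).
So ∂z/∂x = −n_x/n_z = −0.79953 and ∂z/∂y = −n_y/n_z = 1.01571.
Gradient magnitude |∇z| = √(a² + b²) = √(0.63924 + 1.03166) = 1.29263.
True dip = arctan(1.29263) = 52.27°, dipping toward SE (azimuth ≈ 142°).

52.27°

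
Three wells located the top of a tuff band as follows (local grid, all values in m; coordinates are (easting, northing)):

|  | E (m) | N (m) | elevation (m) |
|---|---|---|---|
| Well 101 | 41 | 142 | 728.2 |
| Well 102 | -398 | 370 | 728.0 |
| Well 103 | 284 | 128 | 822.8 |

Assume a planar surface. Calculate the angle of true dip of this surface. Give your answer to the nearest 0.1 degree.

43.5°

Let the plane be z = a·E + b·N + c.
Well 102−Well 101: −439a + 228b = −0.2;  Well 103−Well 101: 243a − 14b = 94.6.
Solving gives a = 0.43782, b = 0.84211.
Gradient magnitude |∇z| = √(a² + b²) = √(0.19168 + 0.70915) = 0.94912.
True dip = arctan(0.94912) = 43.5°, dipping toward SSW (azimuth ≈ 207°).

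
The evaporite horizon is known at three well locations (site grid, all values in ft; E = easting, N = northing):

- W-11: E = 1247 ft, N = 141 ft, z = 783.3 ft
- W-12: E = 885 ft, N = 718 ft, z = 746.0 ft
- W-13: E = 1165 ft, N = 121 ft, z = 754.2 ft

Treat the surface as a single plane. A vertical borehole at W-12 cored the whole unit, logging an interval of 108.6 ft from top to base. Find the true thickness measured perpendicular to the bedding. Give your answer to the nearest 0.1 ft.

102.5 ft

Two edge vectors: W-11→W-12 = (-362, 577, -37.3), W-11→W-13 = (-82, -20, -29.1).
Normal n = (W-11→W-12) × (W-11→W-13) = (-17536.7, -7475.6, 54554).
So ∂z/∂E = −n_x/n_z = 0.32146 and ∂z/∂N = −n_y/n_z = 0.13703.
|∇z| = √(a²+b²) = 0.34944, so dip δ = arctan(0.34944) = 19.26°.
True thickness = vertical thickness × cos δ = 108.6 × cos 19.26° = 102.5 ft.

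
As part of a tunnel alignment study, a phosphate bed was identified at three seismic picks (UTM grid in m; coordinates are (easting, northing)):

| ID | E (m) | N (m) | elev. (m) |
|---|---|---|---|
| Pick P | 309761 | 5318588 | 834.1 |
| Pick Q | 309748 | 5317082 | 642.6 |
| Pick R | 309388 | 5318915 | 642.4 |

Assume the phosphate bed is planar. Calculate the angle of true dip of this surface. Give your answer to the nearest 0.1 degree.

Two edge vectors: Pick P→Pick Q = (-13, -1506, -191.5), Pick P→Pick R = (-373, 327, -191.7).
Normal n = (Pick P→Pick Q) × (Pick P→Pick R) = (351320.7, 68937.4, -565989).
So ∂z/∂E = −n_x/n_z = 0.62072 and ∂z/∂N = −n_y/n_z = 0.12180.
Gradient magnitude |∇z| = √(a² + b²) = √(0.38529 + 0.01484) = 0.63256.
True dip = arctan(0.63256) = 32.3°, dipping toward W (azimuth ≈ 259°).

32.3°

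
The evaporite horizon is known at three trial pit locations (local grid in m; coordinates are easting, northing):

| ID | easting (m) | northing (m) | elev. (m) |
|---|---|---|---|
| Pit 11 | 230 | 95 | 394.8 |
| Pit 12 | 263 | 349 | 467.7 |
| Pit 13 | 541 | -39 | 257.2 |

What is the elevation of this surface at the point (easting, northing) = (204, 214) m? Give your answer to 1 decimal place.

Let the plane be z = a·easting + b·northing + c.
Pit 12−Pit 11: 33a + 254b = 72.9;  Pit 13−Pit 11: 311a − 134b = −137.6.
Solving gives a = −0.30188, b = 0.32623.
Then c = 394.8 − a·230 − b·95 = 433.24.
At (204, 214): z = −61.6 + 69.8 + 433.24 = 441.5 m.

441.5 m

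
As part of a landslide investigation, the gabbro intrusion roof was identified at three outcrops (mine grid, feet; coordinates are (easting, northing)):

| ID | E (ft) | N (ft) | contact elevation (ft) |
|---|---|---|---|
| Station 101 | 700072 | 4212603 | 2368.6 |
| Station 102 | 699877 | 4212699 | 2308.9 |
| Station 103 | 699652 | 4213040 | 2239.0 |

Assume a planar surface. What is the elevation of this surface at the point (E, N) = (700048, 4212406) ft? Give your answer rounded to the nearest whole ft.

2362 ft

Let the plane be z = a·E + b·N + c.
Station 102−Station 101: −195a + 96b = −59.7;  Station 103−Station 101: −420a + 437b = −129.6.
Solving gives a = 0.30398263, b = −0.00441029.
Then c = 2368.6 − a·700072 − b·4212603 = −191862.32.
At (700048, 4212406): z = 212802.4 − 18577.9 − 191862.32 = 2362.2 ft.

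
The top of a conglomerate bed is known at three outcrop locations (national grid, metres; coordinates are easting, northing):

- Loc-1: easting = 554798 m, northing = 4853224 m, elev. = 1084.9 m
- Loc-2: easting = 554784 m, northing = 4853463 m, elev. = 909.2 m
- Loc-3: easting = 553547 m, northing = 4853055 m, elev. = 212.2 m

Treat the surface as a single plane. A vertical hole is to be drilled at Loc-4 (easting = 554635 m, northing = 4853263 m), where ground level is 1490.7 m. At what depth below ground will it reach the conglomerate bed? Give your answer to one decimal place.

Two edge vectors: Loc-1→Loc-2 = (-14, 239, -175.7), Loc-1→Loc-3 = (-1251, -169, -872.7).
Normal n = (Loc-1→Loc-2) × (Loc-1→Loc-3) = (-238268.6, 207582.9, 301355).
So ∂z/∂easting = −n_x/n_z = 0.790657530 and ∂z/∂northing = −n_y/n_z = −0.688831776.
Intercept c from Loc-1: 1084.9 − 438655.22 + 3343054.91 = 2905484.59.
At (554635, 4853263): z_contact = 438526.34 − 3343081.77 + 2905484.59 = 929.16 m.
Depth below ground = 1490.7 − 929.16 = 561.5 m.

561.5 m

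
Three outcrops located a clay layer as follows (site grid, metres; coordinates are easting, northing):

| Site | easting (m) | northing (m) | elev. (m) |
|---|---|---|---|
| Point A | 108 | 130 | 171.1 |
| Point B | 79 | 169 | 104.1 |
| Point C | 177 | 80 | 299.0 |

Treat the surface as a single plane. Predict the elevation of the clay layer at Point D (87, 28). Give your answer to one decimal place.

Two edge vectors: Point A→Point B = (-29, 39, -67), Point A→Point C = (69, -50, 127.9).
Normal n = (Point A→Point B) × (Point A→Point C) = (1638.1, -913.9, -1241).
So ∂z/∂easting = −n_x/n_z = 1.31998 and ∂z/∂northing = −n_y/n_z = −0.73642.
Intercept c from Point A: 171.1 − 142.56 + 95.73 = 124.28.
At (87, 28): z = 114.8 − 20.6 + 124.28 = 218.5 m.

218.5 m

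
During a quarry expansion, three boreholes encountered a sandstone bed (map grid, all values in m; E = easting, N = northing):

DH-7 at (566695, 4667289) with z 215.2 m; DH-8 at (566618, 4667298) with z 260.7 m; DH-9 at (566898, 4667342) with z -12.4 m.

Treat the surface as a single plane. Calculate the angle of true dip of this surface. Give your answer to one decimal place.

Two edge vectors: DH-7→DH-8 = (-77, 9, 45.5), DH-7→DH-9 = (203, 53, -227.6).
Normal n = (DH-7→DH-8) × (DH-7→DH-9) = (-4459.9, -8288.7, -5908).
So ∂z/∂E = −n_x/n_z = −0.75489 and ∂z/∂N = −n_y/n_z = −1.40296.
Gradient magnitude |∇z| = √(a² + b²) = √(0.56986 + 1.96830) = 1.59316.
True dip = arctan(1.59316) = 57.9°, dipping toward NNE (azimuth ≈ 028°).

57.9°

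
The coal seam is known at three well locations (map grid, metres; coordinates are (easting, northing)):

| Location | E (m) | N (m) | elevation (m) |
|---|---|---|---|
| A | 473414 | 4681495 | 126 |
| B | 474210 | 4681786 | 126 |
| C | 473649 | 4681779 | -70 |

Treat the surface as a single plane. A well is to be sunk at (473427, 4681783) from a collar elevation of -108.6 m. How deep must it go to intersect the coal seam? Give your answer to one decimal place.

Two edge vectors: A→B = (796, 291, 0), A→C = (235, 284, -196).
Normal n = (A→B) × (A→C) = (-57036, 156016, 157679).
So ∂z/∂E = −n_x/n_z = 0.361722233 and ∂z/∂N = −n_y/n_z = −0.989453256.
Intercept c from A: 126 − 171244.37 + 4632120.47 = 4461002.10.
At (473427, 4681783): z_contact = 171249.07 − 4632405.43 + 4461002.10 = -154.26 m.
Depth below ground = -108.6 − (-154.26) = 45.7 m.

45.7 m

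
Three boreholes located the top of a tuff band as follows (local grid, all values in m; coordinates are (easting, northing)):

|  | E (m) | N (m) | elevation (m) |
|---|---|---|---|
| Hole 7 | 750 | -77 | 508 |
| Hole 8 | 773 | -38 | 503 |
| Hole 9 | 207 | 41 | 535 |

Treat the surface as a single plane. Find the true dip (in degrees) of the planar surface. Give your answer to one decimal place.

6.4°

Let the plane be z = a·E + b·N + c.
Hole 8−Hole 7: 23a + 39b = −5;  Hole 9−Hole 7: −543a + 118b = 27.
Solving gives a = −0.06877, b = −0.08765.
Gradient magnitude |∇z| = √(a² + b²) = √(0.00473 + 0.00768) = 0.11141.
True dip = arctan(0.11141) = 6.4°, dipping toward NE (azimuth ≈ 038°).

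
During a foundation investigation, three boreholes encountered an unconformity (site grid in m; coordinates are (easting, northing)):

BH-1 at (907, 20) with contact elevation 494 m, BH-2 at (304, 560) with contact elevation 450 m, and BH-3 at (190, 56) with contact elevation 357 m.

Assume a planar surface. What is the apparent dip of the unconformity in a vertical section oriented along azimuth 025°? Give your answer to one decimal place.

Two edge vectors: BH-1→BH-2 = (-603, 540, -44), BH-1→BH-3 = (-717, 36, -137).
Normal n = (BH-1→BH-2) × (BH-1→BH-3) = (-72396, -51063, 365472).
So ∂z/∂E = −n_x/n_z = 0.19809 and ∂z/∂N = −n_y/n_z = 0.13972.
Unit vector along 025° is (sin 25°, cos 25°) = (0.4226, 0.9063).
Slope in that direction = a·(0.4226) + b·(0.9063) = 0.21034.
Apparent dip = arctan|0.21034| = 11.9° (true dip is 13.6°, so apparent ≤ true as expected).

11.9°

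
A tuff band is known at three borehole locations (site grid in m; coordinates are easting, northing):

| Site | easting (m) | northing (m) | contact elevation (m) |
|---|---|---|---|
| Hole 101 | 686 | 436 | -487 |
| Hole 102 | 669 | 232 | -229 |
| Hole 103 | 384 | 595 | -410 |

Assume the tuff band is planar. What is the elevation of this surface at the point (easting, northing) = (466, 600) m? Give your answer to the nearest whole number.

-488 m

Two edge vectors: Hole 101→Hole 102 = (-17, -204, 258), Hole 101→Hole 103 = (-302, 159, 77).
Normal n = (Hole 101→Hole 102) × (Hole 101→Hole 103) = (-56730, -76607, -64311).
So ∂z/∂easting = −n_x/n_z = −0.88212 and ∂z/∂northing = −n_y/n_z = −1.19120.
Intercept c from Hole 101: -487 + 605.13 + 519.36 = 637.50.
At (466, 600): z = −411.1 − 714.7 + 637.50 = -488.3 m.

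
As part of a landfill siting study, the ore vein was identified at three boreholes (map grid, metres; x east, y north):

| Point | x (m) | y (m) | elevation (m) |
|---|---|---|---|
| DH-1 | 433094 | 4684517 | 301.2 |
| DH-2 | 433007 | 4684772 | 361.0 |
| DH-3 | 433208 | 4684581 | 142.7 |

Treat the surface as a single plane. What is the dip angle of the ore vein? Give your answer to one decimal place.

52.3°

Two edge vectors: DH-1→DH-2 = (-87, 255, 59.8), DH-1→DH-3 = (114, 64, -158.5).
Normal n = (DH-1→DH-2) × (DH-1→DH-3) = (-44244.7, -6972.3, -34638).
So ∂z/∂x = −n_x/n_z = −1.27735 and ∂z/∂y = −n_y/n_z = −0.20129.
Gradient magnitude |∇z| = √(a² + b²) = √(1.63161 + 0.04052) = 1.29311.
True dip = arctan(1.29311) = 52.3°, dipping toward E (azimuth ≈ 081°).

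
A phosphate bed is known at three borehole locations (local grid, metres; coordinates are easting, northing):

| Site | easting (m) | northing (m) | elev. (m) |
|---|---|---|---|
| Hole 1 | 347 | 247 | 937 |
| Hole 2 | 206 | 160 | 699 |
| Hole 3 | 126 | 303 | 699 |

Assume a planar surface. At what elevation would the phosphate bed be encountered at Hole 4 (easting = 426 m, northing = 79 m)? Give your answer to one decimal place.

Let the plane be z = a·easting + b·northing + c.
Hole 2−Hole 1: −141a − 87b = −238;  Hole 3−Hole 1: −221a + 56b = −238.
Solving gives a = 1.25480, b = 0.70199.
Then c = 937 − a·347 − b·247 = 328.19.
At (426, 79): z = 534.5 + 55.5 + 328.19 = 918.2 m.

918.2 m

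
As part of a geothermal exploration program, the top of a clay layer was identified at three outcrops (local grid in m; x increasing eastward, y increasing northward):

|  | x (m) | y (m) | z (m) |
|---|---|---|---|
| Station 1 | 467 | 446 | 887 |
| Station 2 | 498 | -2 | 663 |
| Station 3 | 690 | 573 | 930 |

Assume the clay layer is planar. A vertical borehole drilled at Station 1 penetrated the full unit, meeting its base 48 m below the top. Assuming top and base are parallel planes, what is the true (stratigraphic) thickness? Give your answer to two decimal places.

42.90 m

Let the plane be z = a·x + b·y + c.
Station 2−Station 1: 31a − 448b = −224;  Station 3−Station 1: 223a + 127b = 43.
Solving gives a = −0.08844, b = 0.49388.
|∇z| = √(a²+b²) = 0.50174, so dip δ = arctan(0.50174) = 26.64°.
True thickness = vertical thickness × cos δ = 48 × cos 26.64° = 42.90 m.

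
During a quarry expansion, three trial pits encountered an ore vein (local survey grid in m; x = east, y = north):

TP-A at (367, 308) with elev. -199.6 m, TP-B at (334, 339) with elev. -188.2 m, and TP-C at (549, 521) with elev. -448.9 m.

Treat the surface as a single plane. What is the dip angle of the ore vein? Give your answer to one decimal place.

Let the plane be z = a·x + b·y + c.
TP-B−TP-A: −33a + 31b = 11.4;  TP-C−TP-A: 182a + 213b = −249.3.
Solving gives a = −0.80155, b = −0.48553.
Gradient magnitude |∇z| = √(a² + b²) = √(0.64249 + 0.23574) = 0.93714.
True dip = arctan(0.93714) = 43.1°, dipping toward ENE (azimuth ≈ 059°).

43.1°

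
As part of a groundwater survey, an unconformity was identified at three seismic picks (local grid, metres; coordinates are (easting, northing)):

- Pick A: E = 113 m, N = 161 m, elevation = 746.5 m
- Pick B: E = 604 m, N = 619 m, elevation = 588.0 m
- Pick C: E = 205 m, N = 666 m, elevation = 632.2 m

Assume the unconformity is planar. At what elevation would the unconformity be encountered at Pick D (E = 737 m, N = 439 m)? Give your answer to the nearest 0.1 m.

606.4 m

Two edge vectors: Pick A→Pick B = (491, 458, -158.5), Pick A→Pick C = (92, 505, -114.3).
Normal n = (Pick A→Pick B) × (Pick A→Pick C) = (27693.1, 41539.3, 205819).
So ∂z/∂E = −n_x/n_z = −0.13455 and ∂z/∂N = −n_y/n_z = −0.20182.
Intercept c from Pick A: 746.5 + 15.20 + 32.49 = 794.20.
At (737, 439): z = −99.2 − 88.6 + 794.20 = 606.4 m.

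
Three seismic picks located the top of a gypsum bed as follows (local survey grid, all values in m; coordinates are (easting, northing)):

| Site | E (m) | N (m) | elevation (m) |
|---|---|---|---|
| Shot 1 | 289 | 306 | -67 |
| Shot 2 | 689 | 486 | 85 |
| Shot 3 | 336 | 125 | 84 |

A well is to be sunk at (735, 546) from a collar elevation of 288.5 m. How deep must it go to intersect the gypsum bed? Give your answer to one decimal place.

Let the plane be z = a·E + b·N + c.
Shot 2−Shot 1: 400a + 180b = 152;  Shot 3−Shot 1: 47a − 181b = 151.
Solving gives a = 0.67638, b = −0.65862.
Then c = -67 − a·289 − b·306 = −60.94.
At (735, 546): z_contact = 497.14 − 359.61 − 60.94 = 76.60 m.
Depth below ground = 288.5 − 76.60 = 211.9 m.

211.9 m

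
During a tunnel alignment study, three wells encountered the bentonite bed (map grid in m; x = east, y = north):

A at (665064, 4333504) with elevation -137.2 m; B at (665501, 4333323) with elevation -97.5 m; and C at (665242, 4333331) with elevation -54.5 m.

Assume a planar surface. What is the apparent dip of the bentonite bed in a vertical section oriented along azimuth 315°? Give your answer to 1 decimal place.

18.9°

Two edge vectors: A→B = (437, -181, 39.7), A→C = (178, -173, 82.7).
Normal n = (A→B) × (A→C) = (-8100.6, -29073.3, -43383).
So ∂z/∂x = −n_x/n_z = −0.18672 and ∂z/∂y = −n_y/n_z = −0.67015.
Unit vector along 315° is (sin 315°, cos 315°) = (-0.7071, 0.7071).
Slope in that direction = a·(-0.7071) + b·(0.7071) = −0.34184.
Apparent dip = arctan|0.34184| = 18.9° (true dip is 34.8°, so apparent ≤ true as expected).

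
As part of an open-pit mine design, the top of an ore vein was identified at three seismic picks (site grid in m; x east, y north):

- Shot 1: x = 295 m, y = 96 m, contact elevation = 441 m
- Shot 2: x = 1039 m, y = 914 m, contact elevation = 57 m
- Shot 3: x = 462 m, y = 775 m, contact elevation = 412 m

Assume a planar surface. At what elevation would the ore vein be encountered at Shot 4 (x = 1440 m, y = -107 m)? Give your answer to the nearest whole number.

-319 m

Let the plane be z = a·x + b·y + c.
Shot 2−Shot 1: 744a + 818b = −384;  Shot 3−Shot 1: 167a + 679b = −29.
Solving gives a = −0.64306, b = 0.11545.
Then c = 441 − a·295 − b·96 = 619.62.
At (1440, -107): z = −926.0 − 12.4 + 619.62 = -318.7 m.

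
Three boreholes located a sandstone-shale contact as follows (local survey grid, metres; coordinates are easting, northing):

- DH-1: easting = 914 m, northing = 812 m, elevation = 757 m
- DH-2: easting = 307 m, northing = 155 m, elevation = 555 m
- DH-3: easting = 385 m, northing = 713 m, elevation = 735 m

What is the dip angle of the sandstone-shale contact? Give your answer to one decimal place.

18.0°

Let the plane be z = a·easting + b·northing + c.
DH-2−DH-1: −607a − 657b = −202;  DH-3−DH-1: −529a − 99b = −22.
Solving gives a = −0.01929, b = 0.32528.
Gradient magnitude |∇z| = √(a² + b²) = √(0.00037 + 0.10580) = 0.32585.
True dip = arctan(0.32585) = 18.0°, dipping toward S (azimuth ≈ 177°).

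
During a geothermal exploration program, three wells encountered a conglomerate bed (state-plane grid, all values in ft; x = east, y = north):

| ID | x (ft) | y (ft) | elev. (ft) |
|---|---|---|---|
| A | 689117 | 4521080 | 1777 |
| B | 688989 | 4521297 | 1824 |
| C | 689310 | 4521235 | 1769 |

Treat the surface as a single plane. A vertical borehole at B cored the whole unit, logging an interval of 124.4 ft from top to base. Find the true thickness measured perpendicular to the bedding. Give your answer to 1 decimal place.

Let the plane be z = a·x + b·y + c.
B−A: −128a + 217b = 47;  C−A: 193a + 155b = −8.
Solving gives a = −0.14616, b = 0.13038.
|∇z| = √(a²+b²) = 0.19586, so dip δ = arctan(0.19586) = 11.08°.
True thickness = vertical thickness × cos δ = 124.4 × cos 11.08° = 122.1 ft.

122.1 ft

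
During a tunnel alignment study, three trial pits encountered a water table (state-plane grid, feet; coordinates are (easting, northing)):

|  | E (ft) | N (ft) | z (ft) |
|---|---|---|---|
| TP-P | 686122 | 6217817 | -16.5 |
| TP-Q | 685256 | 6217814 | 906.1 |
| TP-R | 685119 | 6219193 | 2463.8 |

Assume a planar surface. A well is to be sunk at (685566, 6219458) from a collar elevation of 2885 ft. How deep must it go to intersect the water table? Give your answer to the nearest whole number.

Two edge vectors: TP-P→TP-Q = (-866, -3, 922.6), TP-P→TP-R = (-1003, 1376, 2480.3).
Normal n = (TP-P→TP-Q) × (TP-P→TP-R) = (-1276938.5, 1222572, -1194625).
So ∂z/∂E = −n_x/n_z = −1.06890321 and ∂z/∂N = −n_y/n_z = 1.02339395.
Intercept c from TP-P: -16.5 + 733398.01 − 6363276.31 = −5629894.80.
At (685566, 6219458): z_contact = −732803.7 + 6364955.7 − 5629894.80 = 2257.2 ft.
Depth below ground = 2885 − 2257.2 = 628 ft.

628 ft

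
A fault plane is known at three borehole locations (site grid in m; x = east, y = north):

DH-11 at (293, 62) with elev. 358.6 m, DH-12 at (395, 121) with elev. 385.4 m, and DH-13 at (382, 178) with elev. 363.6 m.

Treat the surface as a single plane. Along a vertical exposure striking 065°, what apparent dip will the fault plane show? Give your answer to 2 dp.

14.95°

Let the plane be z = a·x + b·y + c.
DH-12−DH-11: 102a + 59b = 26.8;  DH-13−DH-11: 89a + 116b = 5.
Solving gives a = 0.42756, b = −0.28494.
Unit vector along 065° is (sin 65°, cos 65°) = (0.9063, 0.4226).
Slope in that direction = a·(0.9063) + b·(0.4226) = 0.26708.
Apparent dip = arctan|0.26708| = 14.95° (true dip is 27.2°, so apparent ≤ true as expected).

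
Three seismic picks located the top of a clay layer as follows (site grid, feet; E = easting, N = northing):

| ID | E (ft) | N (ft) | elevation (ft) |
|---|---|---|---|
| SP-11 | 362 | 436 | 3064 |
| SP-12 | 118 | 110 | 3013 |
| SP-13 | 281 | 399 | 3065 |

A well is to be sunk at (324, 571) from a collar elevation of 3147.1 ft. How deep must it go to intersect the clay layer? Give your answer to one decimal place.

Let the plane be z = a·E + b·N + c.
SP-12−SP-11: −244a − 326b = −51;  SP-13−SP-11: −81a − 37b = 1.
Solving gives a = −0.12734, b = 0.25176.
Then c = 3064 − a·362 − b·436 = 3000.33.
At (324, 571): z_contact = −41.26 + 143.75 + 3000.33 = 3102.83 ft.
Depth below ground = 3147.1 − 3102.83 = 44.3 ft.

44.3 ft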